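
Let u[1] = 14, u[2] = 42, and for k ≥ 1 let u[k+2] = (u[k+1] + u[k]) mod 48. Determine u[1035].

Computing terms: u[1] = 14, u[2] = 42, u[3] = 8, u[4] = 2, u[5] = 10, u[6] = 12, u[7] = 22, u[8] = 34, u[9] = 8, u[10] = 42, u[11] = 2, u[12] = 44, u[13] = 46, u[14] = 42, u[15] = 40, u[16] = 34, u[17] = 26, u[18] = 12, u[19] = 38, u[20] = 2, u[21] = 40, u[22] = 42, u[23] = 34, u[24] = 28, u[25] = 14, u[26] = 42.
The sequence repeats with period 24.
So u[1035] = u[1 + ((1035-1) mod 24)] = u[3] = 8.

8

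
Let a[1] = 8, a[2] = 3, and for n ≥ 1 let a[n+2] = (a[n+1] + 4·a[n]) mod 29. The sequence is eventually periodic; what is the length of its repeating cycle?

Listing terms: a[1] = 8, a[2] = 3, a[3] = 6, a[4] = 18, a[5] = 13, a[6] = 27, a[7] = 21, a[8] = 13, a[9] = 10, a[10] = 4, a[11] = 15, a[12] = 2, a[13] = 4, a[14] = 12, a[15] = 28, a[16] = 18, a[17] = 14, a[18] = 28, a[19] = 26, a[20] = 22, a[21] = 10, a[22] = 11, a[23] = 22, a[24] = 8, a[25] = 9, a[26] = 12, a[27] = 19, a[28] = 9, a[29] = 27, a[30] = 5, a[31] = 26, a[32] = 17, a[33] = 5, a[34] = 15, a[35] = 6, a[36] = 8, a[37] = 3.
The sequence repeats with period 35.

35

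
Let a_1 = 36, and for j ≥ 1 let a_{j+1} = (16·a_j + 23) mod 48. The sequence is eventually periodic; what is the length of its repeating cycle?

3

Listing terms: a_1 = 36,  a_2 = 23,  a_3 = 7,  a_4 = 39,  a_5 = 23.
Since a_5 = a_2 = 23, the sequence is eventually periodic: after a pre-period of length 1 it cycles with period 3.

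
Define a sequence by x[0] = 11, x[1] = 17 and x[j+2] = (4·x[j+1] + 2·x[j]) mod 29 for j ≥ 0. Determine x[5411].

7

x[0] = 11; x[1] = 17; x[2] = 3; x[3] = 17; x[4] = 16; x[5] = 11; x[6] = 18; x[7] = 7; x[8] = 6; x[9] = 9; x[10] = 19; x[11] = 7; x[12] = 8; x[13] = 17; x[14] = 26; x[15] = 22; x[16] = 24; x[17] = 24; x[18] = 28; x[19] = 15; x[20] = 0; x[21] = 1; x[22] = 4; x[23] = 18; x[24] = 22; x[25] = 8; x[26] = 18; x[27] = 1; x[28] = 11; x[29] = 17.
Since (x[28], x[29]) = (x[0], x[1]) = (11, 17) (two consecutive terms determine the rest), the sequence is periodic with period 28.
So x[5411] = x[0 + ((5411-0) mod 28)] = x[7] = 7.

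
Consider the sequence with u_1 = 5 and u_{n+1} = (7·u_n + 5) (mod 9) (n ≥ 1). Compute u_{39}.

6

u_1 = 5; u_2 = 4; u_3 = 6; u_4 = 2; u_5 = 1; u_6 = 3; u_7 = 8; u_8 = 7; u_9 = 0; u_{10} = 5.
Since u_{10} = u_1 = 5, the sequence is periodic with period 9.
So u_{39} = u_{1 + ((39-1) mod 9)} = u_3 = 6.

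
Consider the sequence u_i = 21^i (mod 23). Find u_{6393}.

19

We have u_1 = 21; u_2 = 4; u_3 = 15; u_4 = 16; u_5 = 14; u_6 = 18; u_7 = 10; u_8 = 3; u_9 = 17; u_{10} = 12; u_{11} = 22; u_{12} = 2; u_{13} = 19; u_{14} = 8; u_{15} = 7; u_{16} = 9; u_{17} = 5; u_{18} = 13; u_{19} = 20; u_{20} = 6; u_{21} = 11; u_{22} = 1; u_{23} = 21.
Since u_{23} = u_1 = 21, the sequence is periodic with period 22.
So u_{6393} = u_{1 + ((6393-1) mod 22)} = u_{13} = 19.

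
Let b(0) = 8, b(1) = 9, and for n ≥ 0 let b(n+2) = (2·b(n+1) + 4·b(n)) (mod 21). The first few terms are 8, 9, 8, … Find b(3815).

14

Computing terms: b(0) = 8,  b(1) = 9,  b(2) = 8,  b(3) = 10,  b(4) = 10,  b(5) = 18,  b(6) = 13,  b(7) = 14,  b(8) = 17,  b(9) = 6,  b(10) = 17,  b(11) = 16,  b(12) = 16,  b(13) = 12,  b(14) = 4,  b(15) = 14,  b(16) = 2,  b(17) = 18,  b(18) = 2,  b(19) = 13,  b(20) = 13,  b(21) = 15,  b(22) = 19,  b(23) = 14,  b(24) = 20,  b(25) = 12,  b(26) = 20,  b(27) = 4,  b(28) = 4,  b(29) = 3,  b(30) = 1,  b(31) = 14,  b(32) = 11,  b(33) = 15,  b(34) = 11,  b(35) = 19,  b(36) = 19,  b(37) = 9,  b(38) = 10,  b(39) = 14,  b(40) = 5,  b(41) = 3,  b(42) = 5,  b(43) = 1,  b(44) = 1,  b(45) = 6,  b(46) = 16,  b(47) = 14,  b(48) = 8,  b(49) = 9.
The sequence repeats with period 48.
So b(3815) = b(0 + ((3815-0) mod 48)) = b(23) = 14.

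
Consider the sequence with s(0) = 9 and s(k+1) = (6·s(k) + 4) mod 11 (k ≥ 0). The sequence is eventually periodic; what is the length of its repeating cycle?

Listing terms: s(0) = 9; s(1) = 3; s(2) = 0; s(3) = 4; s(4) = 6; s(5) = 7; s(6) = 2; s(7) = 5; s(8) = 1; s(9) = 10; s(10) = 9.
The sequence repeats with period 10.

10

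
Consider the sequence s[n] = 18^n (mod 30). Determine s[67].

12

We have s[1] = 18,  s[2] = 24,  s[3] = 12,  s[4] = 6,  s[5] = 18.
The sequence repeats with period 4.
(67 - 1) mod 4 = 2, so s[67] = s[3] = 12.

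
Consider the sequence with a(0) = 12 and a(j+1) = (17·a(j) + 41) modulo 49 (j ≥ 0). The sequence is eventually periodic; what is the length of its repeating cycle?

a(0) = 12,  a(1) = 0,  a(2) = 41,  a(3) = 3,  a(4) = 43,  a(5) = 37,  a(6) = 33,  a(7) = 14,  a(8) = 34,  a(9) = 31,  a(10) = 29,  a(11) = 44,  a(12) = 5,  a(13) = 28,  a(14) = 27,  a(15) = 10,  a(16) = 15,  a(17) = 2,  a(18) = 26,  a(19) = 42,  a(20) = 20,  a(21) = 38,  a(22) = 1,  a(23) = 9,  a(24) = 47,  a(25) = 7,  a(26) = 13,  a(27) = 17,  a(28) = 36,  a(29) = 16,  a(30) = 19,  a(31) = 21,  a(32) = 6,  a(33) = 45,  a(34) = 22,  a(35) = 23,  a(36) = 40,  a(37) = 35,  a(38) = 48,  a(39) = 24,  a(40) = 8,  a(41) = 30,  a(42) = 12.
The sequence repeats with period 42.

42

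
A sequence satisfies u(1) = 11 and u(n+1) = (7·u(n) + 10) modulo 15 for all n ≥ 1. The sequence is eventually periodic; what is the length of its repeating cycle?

We have u(1) = 11; u(2) = 12; u(3) = 4; u(4) = 8; u(5) = 6; u(6) = 7; u(7) = 14; u(8) = 3; u(9) = 1; u(10) = 2; u(11) = 9; u(12) = 13; u(13) = 11.
Since u(13) = u(1) = 11, the sequence is periodic with period 12.

12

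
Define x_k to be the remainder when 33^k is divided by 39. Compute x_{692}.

3

Listing terms: x_1 = 33, x_2 = 36, x_3 = 18, x_4 = 9, x_5 = 24, x_6 = 12, x_7 = 6, x_8 = 3, x_9 = 21, x_{10} = 30, x_{11} = 15, x_{12} = 27, x_{13} = 33.
Since x_{13} = x_1 = 33, the sequence is periodic with period 12.
(692 - 1) mod 12 = 7, so x_{692} = x_8 = 3.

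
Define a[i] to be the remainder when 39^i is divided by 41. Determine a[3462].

Computing terms: a[1] = 39, a[2] = 4, a[3] = 33, a[4] = 16, a[5] = 9, a[6] = 23, a[7] = 36, a[8] = 10, a[9] = 21, a[10] = 40, a[11] = 2, a[12] = 37, a[13] = 8, a[14] = 25, a[15] = 32, a[16] = 18, a[17] = 5, a[18] = 31, a[19] = 20, a[20] = 1, a[21] = 39.
Since a[21] = a[1] = 39, the sequence is periodic with period 20.
So a[3462] = a[1 + ((3462-1) mod 20)] = a[2] = 4.

4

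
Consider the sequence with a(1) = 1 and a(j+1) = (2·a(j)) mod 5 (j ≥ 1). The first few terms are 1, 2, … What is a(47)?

4

Listing terms: a(1) = 1,  a(2) = 2,  a(3) = 4,  a(4) = 3,  a(5) = 1.
Since a(5) = a(1) = 1, the sequence is periodic with period 4.
(47 - 1) mod 4 = 2, so a(47) = a(3) = 4.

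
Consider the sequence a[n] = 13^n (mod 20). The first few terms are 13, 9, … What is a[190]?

9

Listing terms: a[1] = 13; a[2] = 9; a[3] = 17; a[4] = 1; a[5] = 13.
Since a[5] = a[1] = 13, the sequence is periodic with period 4.
(190 - 1) mod 4 = 1, so a[190] = a[2] = 9.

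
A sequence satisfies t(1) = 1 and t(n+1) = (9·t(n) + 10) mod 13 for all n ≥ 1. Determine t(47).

t(1) = 1, t(2) = 6, t(3) = 12, t(4) = 1.
The sequence repeats with period 3.
So t(47) = t(1 + ((47-1) mod 3)) = t(2) = 6.

6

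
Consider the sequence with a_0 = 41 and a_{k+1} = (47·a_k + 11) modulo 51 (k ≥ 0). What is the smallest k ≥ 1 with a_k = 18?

We have a_0 = 41,  a_1 = 0,  a_2 = 11,  a_3 = 18,  a_4 = 41.
Since a_4 = a_0 = 41, the sequence is periodic with period 4.
The value 18 first appears (with k ≥ 1) at a_3.

3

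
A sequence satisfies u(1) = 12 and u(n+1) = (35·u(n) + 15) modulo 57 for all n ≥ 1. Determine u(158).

Listing terms: u(1) = 12,  u(2) = 36,  u(3) = 21,  u(4) = 9,  u(5) = 45,  u(6) = 51,  u(7) = 33,  u(8) = 30,  u(9) = 39,  u(10) = 12.
Since u(10) = u(1) = 12, the sequence is periodic with period 9.
(158 - 1) mod 9 = 4, so u(158) = u(5) = 45.

45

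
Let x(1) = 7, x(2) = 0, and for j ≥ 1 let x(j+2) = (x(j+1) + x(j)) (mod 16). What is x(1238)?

x(1) = 7, x(2) = 0, x(3) = 7, x(4) = 7, x(5) = 14, x(6) = 5, x(7) = 3, x(8) = 8, x(9) = 11, x(10) = 3, x(11) = 14, x(12) = 1, x(13) = 15, x(14) = 0, x(15) = 15, x(16) = 15, x(17) = 14, x(18) = 13, x(19) = 11, x(20) = 8, x(21) = 3, x(22) = 11, x(23) = 14, x(24) = 9, x(25) = 7, x(26) = 0.
Since (x(25), x(26)) = (x(1), x(2)) = (7, 0) (two consecutive terms determine the rest), the sequence is periodic with period 24.
(1238 - 1) mod 24 = 13, so x(1238) = x(14) = 0.

0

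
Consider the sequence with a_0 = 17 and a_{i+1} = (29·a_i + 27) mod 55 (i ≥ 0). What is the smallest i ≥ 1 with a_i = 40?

5

We have a_0 = 17, a_1 = 25, a_2 = 37, a_3 = 0, a_4 = 27, a_5 = 40, a_6 = 32, a_7 = 20, a_8 = 2, a_9 = 30, a_{10} = 17.
Since a_{10} = a_0 = 17, the sequence is periodic with period 10.
The value 40 first appears (with i ≥ 1) at a_5.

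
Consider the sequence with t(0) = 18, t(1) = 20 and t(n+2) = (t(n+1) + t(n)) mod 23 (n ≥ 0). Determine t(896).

13

t(0) = 18; t(1) = 20; t(2) = 15; t(3) = 12; t(4) = 4; t(5) = 16; t(6) = 20; t(7) = 13; t(8) = 10; t(9) = 0; t(10) = 10; t(11) = 10; t(12) = 20; t(13) = 7; t(14) = 4; t(15) = 11; t(16) = 15; t(17) = 3; t(18) = 18; t(19) = 21; t(20) = 16; t(21) = 14; t(22) = 7; t(23) = 21; t(24) = 5; t(25) = 3; t(26) = 8; t(27) = 11; t(28) = 19; t(29) = 7; t(30) = 3; t(31) = 10; t(32) = 13; t(33) = 0; t(34) = 13; t(35) = 13; t(36) = 3; t(37) = 16; t(38) = 19; t(39) = 12; t(40) = 8; t(41) = 20; t(42) = 5; t(43) = 2; t(44) = 7; t(45) = 9; t(46) = 16; t(47) = 2; t(48) = 18; t(49) = 20.
Since (t(48), t(49)) = (t(0), t(1)) = (18, 20) (two consecutive terms determine the rest), the sequence is periodic with period 48.
So t(896) = t(0 + ((896-0) mod 48)) = t(32) = 13.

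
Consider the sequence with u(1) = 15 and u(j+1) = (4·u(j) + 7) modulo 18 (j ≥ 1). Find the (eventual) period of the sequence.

We have u(1) = 15, u(2) = 13, u(3) = 5, u(4) = 9, u(5) = 7, u(6) = 17, u(7) = 3, u(8) = 1, u(9) = 11, u(10) = 15.
The sequence repeats with period 9.

9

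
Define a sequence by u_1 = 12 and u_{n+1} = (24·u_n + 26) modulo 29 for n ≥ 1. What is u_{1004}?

22

Listing terms: u_1 = 12,  u_2 = 24,  u_3 = 22,  u_4 = 3,  u_5 = 11,  u_6 = 0,  u_7 = 26,  u_8 = 12.
Since u_8 = u_1 = 12, the sequence is periodic with period 7.
(1004 - 1) mod 7 = 2, so u_{1004} = u_3 = 22.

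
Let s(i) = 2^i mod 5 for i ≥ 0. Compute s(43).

Listing terms: s(0) = 1,  s(1) = 2,  s(2) = 4,  s(3) = 3,  s(4) = 1.
Since s(4) = s(0) = 1, the sequence is periodic with period 4.
So s(43) = s(0 + ((43-0) mod 4)) = s(3) = 3.

3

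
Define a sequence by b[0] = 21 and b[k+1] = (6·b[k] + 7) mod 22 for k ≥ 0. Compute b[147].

We have b[0] = 21,  b[1] = 1,  b[2] = 13,  b[3] = 19,  b[4] = 11,  b[5] = 7,  b[6] = 5,  b[7] = 15,  b[8] = 9,  b[9] = 17,  b[10] = 21.
The sequence repeats with period 10.
So b[147] = b[0 + ((147-0) mod 10)] = b[7] = 15.

15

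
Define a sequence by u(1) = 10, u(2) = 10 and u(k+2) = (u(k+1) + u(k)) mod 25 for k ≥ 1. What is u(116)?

20

u(1) = 10, u(2) = 10, u(3) = 20, u(4) = 5, u(5) = 0, u(6) = 5, u(7) = 5, u(8) = 10, u(9) = 15, u(10) = 0, u(11) = 15, u(12) = 15, u(13) = 5, u(14) = 20, u(15) = 0, u(16) = 20, u(17) = 20, u(18) = 15, u(19) = 10, u(20) = 0, u(21) = 10, u(22) = 10.
Since (u(21), u(22)) = (u(1), u(2)) = (10, 10) (two consecutive terms determine the rest), the sequence is periodic with period 20.
(116 - 1) mod 20 = 15, so u(116) = u(16) = 20.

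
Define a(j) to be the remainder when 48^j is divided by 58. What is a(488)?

20

Listing terms: a(0) = 1, a(1) = 48, a(2) = 42, a(3) = 44, a(4) = 24, a(5) = 50, a(6) = 22, a(7) = 12, a(8) = 54, a(9) = 40, a(10) = 6, a(11) = 56, a(12) = 20, a(13) = 32, a(14) = 28, a(15) = 10, a(16) = 16, a(17) = 14, a(18) = 34, a(19) = 8, a(20) = 36, a(21) = 46, a(22) = 4, a(23) = 18, a(24) = 52, a(25) = 2, a(26) = 38, a(27) = 26, a(28) = 30, a(29) = 48.
Since a(29) = a(1) = 48, the sequence is eventually periodic: after a pre-period of length 1 it cycles with period 28.
For j ≥ 1, a(j) depends only on (j - 1) mod 28. (488 - 1) mod 28 = 11, so a(488) = a(12) = 20.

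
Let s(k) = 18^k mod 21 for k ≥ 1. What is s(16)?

Listing terms: s(1) = 18; s(2) = 9; s(3) = 15; s(4) = 18.
Since s(4) = s(1) = 18, the sequence is periodic with period 3.
So s(16) = s(1 + ((16-1) mod 3)) = s(1) = 18.

18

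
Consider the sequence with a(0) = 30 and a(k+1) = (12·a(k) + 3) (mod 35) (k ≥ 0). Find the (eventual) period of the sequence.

12

We have a(0) = 30; a(1) = 13; a(2) = 19; a(3) = 21; a(4) = 10; a(5) = 18; a(6) = 9; a(7) = 6; a(8) = 5; a(9) = 28; a(10) = 24; a(11) = 11; a(12) = 30.
Since a(12) = a(0) = 30, the sequence is periodic with period 12.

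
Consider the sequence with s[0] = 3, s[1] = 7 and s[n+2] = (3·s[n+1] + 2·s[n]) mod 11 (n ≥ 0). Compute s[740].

3

Computing terms: s[0] = 3, s[1] = 7, s[2] = 5, s[3] = 7, s[4] = 9, s[5] = 8, s[6] = 9, s[7] = 10, s[8] = 4, s[9] = 10, s[10] = 5, s[11] = 2, s[12] = 5, s[13] = 8, s[14] = 1, s[15] = 8, s[16] = 4, s[17] = 6, s[18] = 4, s[19] = 2, s[20] = 3, s[21] = 2, s[22] = 1, s[23] = 7, s[24] = 1, s[25] = 6, s[26] = 9, s[27] = 6, s[28] = 3, s[29] = 10, s[30] = 3, s[31] = 7.
Since (s[30], s[31]) = (s[0], s[1]) = (3, 7) (two consecutive terms determine the rest), the sequence is periodic with period 30.
So s[740] = s[0 + ((740-0) mod 30)] = s[20] = 3.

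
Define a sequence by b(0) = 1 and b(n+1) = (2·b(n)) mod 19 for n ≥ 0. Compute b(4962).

11

Computing terms: b(0) = 1, b(1) = 2, b(2) = 4, b(3) = 8, b(4) = 16, b(5) = 13, b(6) = 7, b(7) = 14, b(8) = 9, b(9) = 18, b(10) = 17, b(11) = 15, b(12) = 11, b(13) = 3, b(14) = 6, b(15) = 12, b(16) = 5, b(17) = 10, b(18) = 1.
The sequence repeats with period 18.
(4962 - 0) mod 18 = 12, so b(4962) = b(12) = 11.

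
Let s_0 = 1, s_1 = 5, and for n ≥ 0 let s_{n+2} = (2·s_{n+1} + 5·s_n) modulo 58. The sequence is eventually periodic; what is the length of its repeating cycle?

14

Listing terms: s_0 = 1; s_1 = 5; s_2 = 15; s_3 = 55; s_4 = 11; s_5 = 7; s_6 = 11; s_7 = 57; s_8 = 53; s_9 = 43; s_{10} = 3; s_{11} = 47; s_{12} = 51; s_{13} = 47; s_{14} = 1; s_{15} = 5.
The sequence repeats with period 14.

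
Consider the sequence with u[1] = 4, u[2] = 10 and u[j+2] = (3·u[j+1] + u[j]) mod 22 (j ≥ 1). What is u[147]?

Computing terms: u[1] = 4; u[2] = 10; u[3] = 12; u[4] = 2; u[5] = 18; u[6] = 12; u[7] = 10; u[8] = 20; u[9] = 4; u[10] = 10.
Since (u[9], u[10]) = (u[1], u[2]) = (4, 10) (two consecutive terms determine the rest), the sequence is periodic with period 8.
(147 - 1) mod 8 = 2, so u[147] = u[3] = 12.

12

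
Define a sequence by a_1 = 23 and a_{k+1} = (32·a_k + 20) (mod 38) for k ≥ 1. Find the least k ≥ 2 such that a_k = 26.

We have a_1 = 23, a_2 = 34, a_3 = 6, a_4 = 22, a_5 = 2, a_6 = 8, a_7 = 10, a_8 = 36, a_9 = 32, a_{10} = 18, a_{11} = 26, a_{12} = 16, a_{13} = 0, a_{14} = 20, a_{15} = 14, a_{16} = 12, a_{17} = 24, a_{18} = 28, a_{19} = 4, a_{20} = 34.
Since a_{20} = a_2 = 34, the sequence is eventually periodic: after a pre-period of length 1 it cycles with period 18.
The value 26 first appears (with k ≥ 2) at a_{11}.

11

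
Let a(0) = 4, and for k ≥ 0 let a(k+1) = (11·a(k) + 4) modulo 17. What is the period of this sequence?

We have a(0) = 4,  a(1) = 14,  a(2) = 5,  a(3) = 8,  a(4) = 7,  a(5) = 13,  a(6) = 11,  a(7) = 6,  a(8) = 2,  a(9) = 9,  a(10) = 1,  a(11) = 15,  a(12) = 16,  a(13) = 10,  a(14) = 12,  a(15) = 0,  a(16) = 4.
Since a(16) = a(0) = 4, the sequence is periodic with period 16.

16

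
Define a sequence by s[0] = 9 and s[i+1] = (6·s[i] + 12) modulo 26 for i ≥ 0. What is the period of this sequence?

We have s[0] = 9,  s[1] = 14,  s[2] = 18,  s[3] = 16,  s[4] = 4,  s[5] = 10,  s[6] = 20,  s[7] = 2,  s[8] = 24,  s[9] = 0,  s[10] = 12,  s[11] = 6,  s[12] = 22,  s[13] = 14.
Since s[13] = s[1] = 14, the sequence is eventually periodic: after a pre-period of length 1 it cycles with period 12.

12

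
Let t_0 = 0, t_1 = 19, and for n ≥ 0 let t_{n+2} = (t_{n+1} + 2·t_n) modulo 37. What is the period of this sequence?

We have t_0 = 0, t_1 = 19, t_2 = 19, t_3 = 20, t_4 = 21, t_5 = 24, t_6 = 29, t_7 = 3, t_8 = 24, t_9 = 30, t_{10} = 4, t_{11} = 27, t_{12} = 35, t_{13} = 15, t_{14} = 11, t_{15} = 4, t_{16} = 26, t_{17} = 34, t_{18} = 12, t_{19} = 6, t_{20} = 30, t_{21} = 5, t_{22} = 28, t_{23} = 1, t_{24} = 20, t_{25} = 22, t_{26} = 25, t_{27} = 32, t_{28} = 8, t_{29} = 35, t_{30} = 14, t_{31} = 10, t_{32} = 1, t_{33} = 21, t_{34} = 23, t_{35} = 28, t_{36} = 0, t_{37} = 19.
The sequence repeats with period 36.

36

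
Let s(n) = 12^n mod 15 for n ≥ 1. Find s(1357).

12

We have s(1) = 12,  s(2) = 9,  s(3) = 3,  s(4) = 6,  s(5) = 12.
Since s(5) = s(1) = 12, the sequence is periodic with period 4.
So s(1357) = s(1 + ((1357-1) mod 4)) = s(1) = 12.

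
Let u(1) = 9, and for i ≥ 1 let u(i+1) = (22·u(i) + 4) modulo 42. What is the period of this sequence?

21

Listing terms: u(1) = 9; u(2) = 34; u(3) = 38; u(4) = 0; u(5) = 4; u(6) = 8; u(7) = 12; u(8) = 16; u(9) = 20; u(10) = 24; u(11) = 28; u(12) = 32; u(13) = 36; u(14) = 40; u(15) = 2; u(16) = 6; u(17) = 10; u(18) = 14; u(19) = 18; u(20) = 22; u(21) = 26; u(22) = 30; u(23) = 34.
Since u(23) = u(2) = 34, the sequence is eventually periodic: after a pre-period of length 1 it cycles with period 21.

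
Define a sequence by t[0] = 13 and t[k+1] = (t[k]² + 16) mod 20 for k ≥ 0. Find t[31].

5

We have t[0] = 13; t[1] = 5; t[2] = 1; t[3] = 17; t[4] = 5.
Since t[4] = t[1] = 5, the sequence is eventually periodic: after a pre-period of length 1 it cycles with period 3.
For k ≥ 1, t[k] depends only on (k - 1) mod 3. (31 - 1) mod 3 = 0, so t[31] = t[1] = 5.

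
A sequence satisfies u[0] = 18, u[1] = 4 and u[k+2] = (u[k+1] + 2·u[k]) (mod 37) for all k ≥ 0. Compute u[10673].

Listing terms: u[0] = 18, u[1] = 4, u[2] = 3, u[3] = 11, u[4] = 17, u[5] = 2, u[6] = 36, u[7] = 3, u[8] = 1, u[9] = 7, u[10] = 9, u[11] = 23, u[12] = 4, u[13] = 13, u[14] = 21, u[15] = 10, u[16] = 15, u[17] = 35, u[18] = 28, u[19] = 24, u[20] = 6, u[21] = 17, u[22] = 29, u[23] = 26, u[24] = 10, u[25] = 25, u[26] = 8, u[27] = 21, u[28] = 0, u[29] = 5, u[30] = 5, u[31] = 15, u[32] = 25, u[33] = 18, u[34] = 31, u[35] = 30, u[36] = 18, u[37] = 4.
Since (u[36], u[37]) = (u[0], u[1]) = (18, 4) (two consecutive terms determine the rest), the sequence is periodic with period 36.
(10673 - 0) mod 36 = 17, so u[10673] = u[17] = 35.

35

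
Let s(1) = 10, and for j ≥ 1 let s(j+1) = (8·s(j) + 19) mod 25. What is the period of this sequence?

s(1) = 10; s(2) = 24; s(3) = 11; s(4) = 7; s(5) = 0; s(6) = 19; s(7) = 21; s(8) = 12; s(9) = 15; s(10) = 14; s(11) = 6; s(12) = 17; s(13) = 5; s(14) = 9; s(15) = 16; s(16) = 22; s(17) = 20; s(18) = 4; s(19) = 1; s(20) = 2; s(21) = 10.
Since s(21) = s(1) = 10, the sequence is periodic with period 20.

20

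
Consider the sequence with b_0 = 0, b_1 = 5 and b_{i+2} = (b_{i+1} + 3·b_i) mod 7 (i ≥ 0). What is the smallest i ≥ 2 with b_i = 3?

Listing terms: b_0 = 0; b_1 = 5; b_2 = 5; b_3 = 6; b_4 = 0; b_5 = 4; b_6 = 4; b_7 = 2; b_8 = 0; b_9 = 6; b_{10} = 6; b_{11} = 3; b_{12} = 0; b_{13} = 2; b_{14} = 2; b_{15} = 1; b_{16} = 0; b_{17} = 3; b_{18} = 3; b_{19} = 5; b_{20} = 0; b_{21} = 1; b_{22} = 1; b_{23} = 4; b_{24} = 0; b_{25} = 5.
The sequence repeats with period 24.
The value 3 first appears (with i ≥ 2) at b_{11}.

11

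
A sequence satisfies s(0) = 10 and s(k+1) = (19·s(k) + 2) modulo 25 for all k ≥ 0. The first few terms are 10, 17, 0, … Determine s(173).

2

Computing terms: s(0) = 10, s(1) = 17, s(2) = 0, s(3) = 2, s(4) = 15, s(5) = 12, s(6) = 5, s(7) = 22, s(8) = 20, s(9) = 7, s(10) = 10.
Since s(10) = s(0) = 10, the sequence is periodic with period 10.
(173 - 0) mod 10 = 3, so s(173) = s(3) = 2.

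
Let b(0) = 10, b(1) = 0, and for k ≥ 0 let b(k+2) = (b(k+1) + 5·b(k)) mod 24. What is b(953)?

22

Computing terms: b(0) = 10; b(1) = 0; b(2) = 2; b(3) = 2; b(4) = 12; b(5) = 22; b(6) = 10; b(7) = 0.
The sequence repeats with period 6.
(953 - 0) mod 6 = 5, so b(953) = b(5) = 22.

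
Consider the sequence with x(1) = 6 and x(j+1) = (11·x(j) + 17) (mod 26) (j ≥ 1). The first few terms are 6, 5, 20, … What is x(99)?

20

x(1) = 6, x(2) = 5, x(3) = 20, x(4) = 3, x(5) = 24, x(6) = 21, x(7) = 14, x(8) = 15, x(9) = 0, x(10) = 17, x(11) = 22, x(12) = 25, x(13) = 6.
Since x(13) = x(1) = 6, the sequence is periodic with period 12.
So x(99) = x(1 + ((99-1) mod 12)) = x(3) = 20.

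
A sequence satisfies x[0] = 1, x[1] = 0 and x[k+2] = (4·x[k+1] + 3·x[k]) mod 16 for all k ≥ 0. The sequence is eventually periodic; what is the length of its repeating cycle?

8

We have x[0] = 1; x[1] = 0; x[2] = 3; x[3] = 12; x[4] = 9; x[5] = 8; x[6] = 11; x[7] = 4; x[8] = 1; x[9] = 0.
The sequence repeats with period 8.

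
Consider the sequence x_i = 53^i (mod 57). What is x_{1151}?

Listing terms: x_1 = 53, x_2 = 16, x_3 = 50, x_4 = 28, x_5 = 2, x_6 = 49, x_7 = 32, x_8 = 43, x_9 = 56, x_{10} = 4, x_{11} = 41, x_{12} = 7, x_{13} = 29, x_{14} = 55, x_{15} = 8, x_{16} = 25, x_{17} = 14, x_{18} = 1, x_{19} = 53.
Since x_{19} = x_1 = 53, the sequence is periodic with period 18.
(1151 - 1) mod 18 = 16, so x_{1151} = x_{17} = 14.

14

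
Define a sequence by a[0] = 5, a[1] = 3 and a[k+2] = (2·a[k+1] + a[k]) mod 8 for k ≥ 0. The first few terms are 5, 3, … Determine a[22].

Computing terms: a[0] = 5; a[1] = 3; a[2] = 3; a[3] = 1; a[4] = 5; a[5] = 3.
The sequence repeats with period 4.
So a[22] = a[0 + ((22-0) mod 4)] = a[2] = 3.

3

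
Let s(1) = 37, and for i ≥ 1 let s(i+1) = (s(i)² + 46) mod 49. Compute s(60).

8

We have s(1) = 37,  s(2) = 43,  s(3) = 33,  s(4) = 8,  s(5) = 12,  s(6) = 43.
Since s(6) = s(2) = 43, the sequence is eventually periodic: after a pre-period of length 1 it cycles with period 4.
For i ≥ 2, s(i) depends only on (i - 2) mod 4. (60 - 2) mod 4 = 2, so s(60) = s(4) = 8.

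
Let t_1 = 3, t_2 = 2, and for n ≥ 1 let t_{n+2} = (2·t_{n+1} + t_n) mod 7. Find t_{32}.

2

Listing terms: t_1 = 3, t_2 = 2, t_3 = 0, t_4 = 2, t_5 = 4, t_6 = 3, t_7 = 3, t_8 = 2.
Since (t_7, t_8) = (t_1, t_2) = (3, 2) (two consecutive terms determine the rest), the sequence is periodic with period 6.
(32 - 1) mod 6 = 1, so t_{32} = t_2 = 2.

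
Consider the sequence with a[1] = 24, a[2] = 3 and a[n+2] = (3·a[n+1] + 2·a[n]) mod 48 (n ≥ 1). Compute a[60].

9

a[1] = 24, a[2] = 3, a[3] = 9, a[4] = 33, a[5] = 21, a[6] = 33, a[7] = 45, a[8] = 9, a[9] = 21, a[10] = 33.
Since (a[9], a[10]) = (a[5], a[6]) = (21, 33) (two consecutive terms determine the rest), the sequence is eventually periodic: after a pre-period of length 4 it cycles with period 4.
For n ≥ 5, a[n] depends only on (n - 5) mod 4. (60 - 5) mod 4 = 3, so a[60] = a[8] = 9.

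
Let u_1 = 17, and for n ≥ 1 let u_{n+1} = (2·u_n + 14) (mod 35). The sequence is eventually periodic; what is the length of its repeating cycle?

12

Listing terms: u_1 = 17,  u_2 = 13,  u_3 = 5,  u_4 = 24,  u_5 = 27,  u_6 = 33,  u_7 = 10,  u_8 = 34,  u_9 = 12,  u_{10} = 3,  u_{11} = 20,  u_{12} = 19,  u_{13} = 17.
The sequence repeats with period 12.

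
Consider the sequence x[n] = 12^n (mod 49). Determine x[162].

Computing terms: x[0] = 1; x[1] = 12; x[2] = 46; x[3] = 13; x[4] = 9; x[5] = 10; x[6] = 22; x[7] = 19; x[8] = 32; x[9] = 41; x[10] = 2; x[11] = 24; x[12] = 43; x[13] = 26; x[14] = 18; x[15] = 20; x[16] = 44; x[17] = 38; x[18] = 15; x[19] = 33; x[20] = 4; x[21] = 48; x[22] = 37; x[23] = 3; x[24] = 36; x[25] = 40; x[26] = 39; x[27] = 27; x[28] = 30; x[29] = 17; x[30] = 8; x[31] = 47; x[32] = 25; x[33] = 6; x[34] = 23; x[35] = 31; x[36] = 29; x[37] = 5; x[38] = 11; x[39] = 34; x[40] = 16; x[41] = 45; x[42] = 1.
Since x[42] = x[0] = 1, the sequence is periodic with period 42.
So x[162] = x[0 + ((162-0) mod 42)] = x[36] = 29.

29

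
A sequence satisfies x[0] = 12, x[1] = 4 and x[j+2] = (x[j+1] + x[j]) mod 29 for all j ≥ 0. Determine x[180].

Computing terms: x[0] = 12,  x[1] = 4,  x[2] = 16,  x[3] = 20,  x[4] = 7,  x[5] = 27,  x[6] = 5,  x[7] = 3,  x[8] = 8,  x[9] = 11,  x[10] = 19,  x[11] = 1,  x[12] = 20,  x[13] = 21,  x[14] = 12,  x[15] = 4.
The sequence repeats with period 14.
So x[180] = x[0 + ((180-0) mod 14)] = x[12] = 20.

20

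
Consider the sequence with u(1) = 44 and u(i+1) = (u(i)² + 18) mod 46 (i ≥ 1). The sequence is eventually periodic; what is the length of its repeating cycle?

3

u(1) = 44,  u(2) = 22,  u(3) = 42,  u(4) = 34,  u(5) = 24,  u(6) = 42.
Since u(6) = u(3) = 42, the sequence is eventually periodic: after a pre-period of length 2 it cycles with period 3.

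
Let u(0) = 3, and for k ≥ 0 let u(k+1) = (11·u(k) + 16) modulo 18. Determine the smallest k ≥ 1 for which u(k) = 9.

We have u(0) = 3, u(1) = 13, u(2) = 15, u(3) = 1, u(4) = 9, u(5) = 7, u(6) = 3.
The sequence repeats with period 6.
The value 9 first appears (with k ≥ 1) at u(4).

4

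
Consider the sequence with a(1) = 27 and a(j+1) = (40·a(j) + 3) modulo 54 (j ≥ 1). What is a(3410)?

21

We have a(1) = 27, a(2) = 3, a(3) = 15, a(4) = 9, a(5) = 39, a(6) = 51, a(7) = 45, a(8) = 21, a(9) = 33, a(10) = 27.
Since a(10) = a(1) = 27, the sequence is periodic with period 9.
(3410 - 1) mod 9 = 7, so a(3410) = a(8) = 21.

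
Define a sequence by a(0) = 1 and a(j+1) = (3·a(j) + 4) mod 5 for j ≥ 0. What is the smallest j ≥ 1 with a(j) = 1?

We have a(0) = 1, a(1) = 2, a(2) = 0, a(3) = 4, a(4) = 1.
The sequence repeats with period 4.
The value 1 next appears (with j ≥ 1) at a(4).

4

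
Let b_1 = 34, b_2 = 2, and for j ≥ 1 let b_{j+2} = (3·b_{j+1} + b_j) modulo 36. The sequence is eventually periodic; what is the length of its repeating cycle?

Listing terms: b_1 = 34, b_2 = 2, b_3 = 4, b_4 = 14, b_5 = 10, b_6 = 8, b_7 = 34, b_8 = 2.
Since (b_7, b_8) = (b_1, b_2) = (34, 2) (two consecutive terms determine the rest), the sequence is periodic with period 6.

6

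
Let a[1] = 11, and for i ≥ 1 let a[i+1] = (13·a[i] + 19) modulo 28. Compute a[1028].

We have a[1] = 11, a[2] = 22, a[3] = 25, a[4] = 8, a[5] = 11.
The sequence repeats with period 4.
(1028 - 1) mod 4 = 3, so a[1028] = a[4] = 8.

8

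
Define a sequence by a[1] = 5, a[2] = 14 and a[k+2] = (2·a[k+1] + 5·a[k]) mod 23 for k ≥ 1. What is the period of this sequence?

11

We have a[1] = 5,  a[2] = 14,  a[3] = 7,  a[4] = 15,  a[5] = 19,  a[6] = 21,  a[7] = 22,  a[8] = 11,  a[9] = 17,  a[10] = 20,  a[11] = 10,  a[12] = 5,  a[13] = 14.
The sequence repeats with period 11.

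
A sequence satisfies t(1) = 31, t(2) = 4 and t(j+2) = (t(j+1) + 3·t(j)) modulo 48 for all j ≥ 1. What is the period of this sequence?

Listing terms: t(1) = 31, t(2) = 4, t(3) = 1, t(4) = 13, t(5) = 16, t(6) = 7, t(7) = 7, t(8) = 28, t(9) = 1, t(10) = 37, t(11) = 40, t(12) = 7, t(13) = 31, t(14) = 4.
Since (t(13), t(14)) = (t(1), t(2)) = (31, 4) (two consecutive terms determine the rest), the sequence is periodic with period 12.

12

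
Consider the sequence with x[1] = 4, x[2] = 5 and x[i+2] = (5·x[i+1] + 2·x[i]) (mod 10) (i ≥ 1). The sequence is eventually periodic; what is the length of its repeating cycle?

Computing terms: x[1] = 4,  x[2] = 5,  x[3] = 3,  x[4] = 5,  x[5] = 1,  x[6] = 5,  x[7] = 7,  x[8] = 5,  x[9] = 9,  x[10] = 5,  x[11] = 3.
Since (x[10], x[11]) = (x[2], x[3]) = (5, 3) (two consecutive terms determine the rest), the sequence is eventually periodic: after a pre-period of length 1 it cycles with period 8.

8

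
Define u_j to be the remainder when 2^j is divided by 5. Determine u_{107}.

u_1 = 2,  u_2 = 4,  u_3 = 3,  u_4 = 1,  u_5 = 2.
Since u_5 = u_1 = 2, the sequence is periodic with period 4.
So u_{107} = u_{1 + ((107-1) mod 4)} = u_3 = 3.

3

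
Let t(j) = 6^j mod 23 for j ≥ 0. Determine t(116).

Listing terms: t(0) = 1,  t(1) = 6,  t(2) = 13,  t(3) = 9,  t(4) = 8,  t(5) = 2,  t(6) = 12,  t(7) = 3,  t(8) = 18,  t(9) = 16,  t(10) = 4,  t(11) = 1.
Since t(11) = t(0) = 1, the sequence is periodic with period 11.
So t(116) = t(0 + ((116-0) mod 11)) = t(6) = 12.

12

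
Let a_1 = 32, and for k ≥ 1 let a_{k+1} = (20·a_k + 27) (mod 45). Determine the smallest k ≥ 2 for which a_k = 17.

5

Computing terms: a_1 = 32; a_2 = 37; a_3 = 2; a_4 = 22; a_5 = 17; a_6 = 7; a_7 = 32.
Since a_7 = a_1 = 32, the sequence is periodic with period 6.
The value 17 first appears (with k ≥ 2) at a_5.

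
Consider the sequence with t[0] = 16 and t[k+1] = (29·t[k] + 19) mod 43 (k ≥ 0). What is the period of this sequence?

Listing terms: t[0] = 16,  t[1] = 10,  t[2] = 8,  t[3] = 36,  t[4] = 31,  t[5] = 15,  t[6] = 24,  t[7] = 27,  t[8] = 28,  t[9] = 14,  t[10] = 38,  t[11] = 3,  t[12] = 20,  t[13] = 40,  t[14] = 18,  t[15] = 25,  t[16] = 13,  t[17] = 9,  t[18] = 22,  t[19] = 12,  t[20] = 23,  t[21] = 41,  t[22] = 4,  t[23] = 6,  t[24] = 21,  t[25] = 26,  t[26] = 42,  t[27] = 33,  t[28] = 30,  t[29] = 29,  t[30] = 0,  t[31] = 19,  t[32] = 11,  t[33] = 37,  t[34] = 17,  t[35] = 39,  t[36] = 32,  t[37] = 1,  t[38] = 5,  t[39] = 35,  t[40] = 2,  t[41] = 34,  t[42] = 16.
Since t[42] = t[0] = 16, the sequence is periodic with period 42.

42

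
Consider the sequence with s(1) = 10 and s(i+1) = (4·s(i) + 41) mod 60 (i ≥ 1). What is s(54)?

s(1) = 10, s(2) = 21, s(3) = 5, s(4) = 1, s(5) = 45, s(6) = 41, s(7) = 25, s(8) = 21.
Since s(8) = s(2) = 21, the sequence is eventually periodic: after a pre-period of length 1 it cycles with period 6.
For i ≥ 2, s(i) depends only on (i - 2) mod 6. (54 - 2) mod 6 = 4, so s(54) = s(6) = 41.

41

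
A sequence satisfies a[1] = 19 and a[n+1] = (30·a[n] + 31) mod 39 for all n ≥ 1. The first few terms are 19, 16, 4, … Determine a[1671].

4

a[1] = 19; a[2] = 16; a[3] = 4; a[4] = 34; a[5] = 37; a[6] = 10; a[7] = 19.
The sequence repeats with period 6.
(1671 - 1) mod 6 = 2, so a[1671] = a[3] = 4.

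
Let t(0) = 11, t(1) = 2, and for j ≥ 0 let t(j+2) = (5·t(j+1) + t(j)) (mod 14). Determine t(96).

11

t(0) = 11, t(1) = 2, t(2) = 7, t(3) = 9, t(4) = 10, t(5) = 3, t(6) = 11, t(7) = 2.
The sequence repeats with period 6.
So t(96) = t(0 + ((96-0) mod 6)) = t(0) = 11.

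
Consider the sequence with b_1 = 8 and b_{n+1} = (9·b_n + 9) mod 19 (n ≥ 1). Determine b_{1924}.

Listing terms: b_1 = 8, b_2 = 5, b_3 = 16, b_4 = 1, b_5 = 18, b_6 = 0, b_7 = 9, b_8 = 14, b_9 = 2, b_{10} = 8.
The sequence repeats with period 9.
So b_{1924} = b_{1 + ((1924-1) mod 9)} = b_7 = 9.

9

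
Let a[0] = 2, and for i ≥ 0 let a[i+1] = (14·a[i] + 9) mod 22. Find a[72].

a[0] = 2, a[1] = 15, a[2] = 21, a[3] = 17, a[4] = 5, a[5] = 13, a[6] = 15.
Since a[6] = a[1] = 15, the sequence is eventually periodic: after a pre-period of length 1 it cycles with period 5.
For i ≥ 1, a[i] depends only on (i - 1) mod 5. (72 - 1) mod 5 = 1, so a[72] = a[2] = 21.

21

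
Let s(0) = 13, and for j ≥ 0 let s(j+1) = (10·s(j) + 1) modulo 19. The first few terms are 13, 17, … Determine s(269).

Listing terms: s(0) = 13,  s(1) = 17,  s(2) = 0,  s(3) = 1,  s(4) = 11,  s(5) = 16,  s(6) = 9,  s(7) = 15,  s(8) = 18,  s(9) = 10,  s(10) = 6,  s(11) = 4,  s(12) = 3,  s(13) = 12,  s(14) = 7,  s(15) = 14,  s(16) = 8,  s(17) = 5,  s(18) = 13.
Since s(18) = s(0) = 13, the sequence is periodic with period 18.
So s(269) = s(0 + ((269-0) mod 18)) = s(17) = 5.

5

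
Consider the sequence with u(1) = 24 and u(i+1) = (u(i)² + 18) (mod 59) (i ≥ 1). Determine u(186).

Computing terms: u(1) = 24,  u(2) = 4,  u(3) = 34,  u(4) = 53,  u(5) = 54,  u(6) = 43,  u(7) = 38,  u(8) = 46,  u(9) = 10,  u(10) = 0,  u(11) = 18,  u(12) = 47,  u(13) = 44,  u(14) = 7,  u(15) = 8,  u(16) = 23,  u(17) = 16,  u(18) = 38.
Since u(18) = u(7) = 38, the sequence is eventually periodic: after a pre-period of length 6 it cycles with period 11.
For i ≥ 7, u(i) depends only on (i - 7) mod 11. (186 - 7) mod 11 = 3, so u(186) = u(10) = 0.

0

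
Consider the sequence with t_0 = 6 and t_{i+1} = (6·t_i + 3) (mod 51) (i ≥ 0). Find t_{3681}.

t_0 = 6, t_1 = 39, t_2 = 33, t_3 = 48, t_4 = 36, t_5 = 15, t_6 = 42, t_7 = 0, t_8 = 3, t_9 = 21, t_{10} = 27, t_{11} = 12, t_{12} = 24, t_{13} = 45, t_{14} = 18, t_{15} = 9, t_{16} = 6.
Since t_{16} = t_0 = 6, the sequence is periodic with period 16.
So t_{3681} = t_{0 + ((3681-0) mod 16)} = t_1 = 39.

39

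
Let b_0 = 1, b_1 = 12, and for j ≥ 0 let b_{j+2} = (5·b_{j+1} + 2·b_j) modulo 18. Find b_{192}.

10

b_0 = 1, b_1 = 12, b_2 = 8, b_3 = 10, b_4 = 12, b_5 = 8.
Since (b_4, b_5) = (b_1, b_2) = (12, 8) (two consecutive terms determine the rest), the sequence is eventually periodic: after a pre-period of length 1 it cycles with period 3.
For j ≥ 1, b_j depends only on (j - 1) mod 3. (192 - 1) mod 3 = 2, so b_{192} = b_3 = 10.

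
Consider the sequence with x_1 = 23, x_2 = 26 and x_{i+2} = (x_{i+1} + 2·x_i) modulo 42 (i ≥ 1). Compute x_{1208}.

26

Computing terms: x_1 = 23, x_2 = 26, x_3 = 30, x_4 = 40, x_5 = 16, x_6 = 12, x_7 = 2, x_8 = 26, x_9 = 30.
Since (x_8, x_9) = (x_2, x_3) = (26, 30) (two consecutive terms determine the rest), the sequence is eventually periodic: after a pre-period of length 1 it cycles with period 6.
For i ≥ 2, x_i depends only on (i - 2) mod 6. (1208 - 2) mod 6 = 0, so x_{1208} = x_2 = 26.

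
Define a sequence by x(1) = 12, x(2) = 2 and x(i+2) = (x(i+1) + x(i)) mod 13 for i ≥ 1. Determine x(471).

x(1) = 12, x(2) = 2, x(3) = 1, x(4) = 3, x(5) = 4, x(6) = 7, x(7) = 11, x(8) = 5, x(9) = 3, x(10) = 8, x(11) = 11, x(12) = 6, x(13) = 4, x(14) = 10, x(15) = 1, x(16) = 11, x(17) = 12, x(18) = 10, x(19) = 9, x(20) = 6, x(21) = 2, x(22) = 8, x(23) = 10, x(24) = 5, x(25) = 2, x(26) = 7, x(27) = 9, x(28) = 3, x(29) = 12, x(30) = 2.
The sequence repeats with period 28.
So x(471) = x(1 + ((471-1) mod 28)) = x(23) = 10.

10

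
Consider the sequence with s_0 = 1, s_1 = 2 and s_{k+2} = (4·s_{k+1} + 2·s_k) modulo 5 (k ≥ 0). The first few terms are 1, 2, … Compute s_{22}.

s_0 = 1,  s_1 = 2,  s_2 = 0,  s_3 = 4,  s_4 = 1,  s_5 = 2.
Since (s_4, s_5) = (s_0, s_1) = (1, 2) (two consecutive terms determine the rest), the sequence is periodic with period 4.
So s_{22} = s_{0 + ((22-0) mod 4)} = s_2 = 0.

0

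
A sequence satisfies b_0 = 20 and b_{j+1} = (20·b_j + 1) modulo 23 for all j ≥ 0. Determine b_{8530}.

We have b_0 = 20; b_1 = 10; b_2 = 17; b_3 = 19; b_4 = 13; b_5 = 8; b_6 = 0; b_7 = 1; b_8 = 21; b_9 = 7; b_{10} = 3; b_{11} = 15; b_{12} = 2; b_{13} = 18; b_{14} = 16; b_{15} = 22; b_{16} = 4; b_{17} = 12; b_{18} = 11; b_{19} = 14; b_{20} = 5; b_{21} = 9; b_{22} = 20.
Since b_{22} = b_0 = 20, the sequence is periodic with period 22.
(8530 - 0) mod 22 = 16, so b_{8530} = b_{16} = 4.

4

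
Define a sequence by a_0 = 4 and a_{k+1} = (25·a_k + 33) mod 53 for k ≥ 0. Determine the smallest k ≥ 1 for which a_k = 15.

24

We have a_0 = 4; a_1 = 27; a_2 = 19; a_3 = 31; a_4 = 13; a_5 = 40; a_6 = 26; a_7 = 47; a_8 = 42; a_9 = 23; a_{10} = 25; a_{11} = 22; a_{12} = 0; a_{13} = 33; a_{14} = 10; a_{15} = 18; a_{16} = 6; a_{17} = 24; a_{18} = 50; a_{19} = 11; a_{20} = 43; a_{21} = 48; a_{22} = 14; a_{23} = 12; a_{24} = 15; a_{25} = 37; a_{26} = 4.
Since a_{26} = a_0 = 4, the sequence is periodic with period 26.
The value 15 first appears (with k ≥ 1) at a_{24}.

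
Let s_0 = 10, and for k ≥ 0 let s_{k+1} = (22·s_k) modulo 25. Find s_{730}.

We have s_0 = 10, s_1 = 20, s_2 = 15, s_3 = 5, s_4 = 10.
Since s_4 = s_0 = 10, the sequence is periodic with period 4.
(730 - 0) mod 4 = 2, so s_{730} = s_2 = 15.

15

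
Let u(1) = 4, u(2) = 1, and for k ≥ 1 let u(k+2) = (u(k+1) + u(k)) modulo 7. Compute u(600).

u(1) = 4, u(2) = 1, u(3) = 5, u(4) = 6, u(5) = 4, u(6) = 3, u(7) = 0, u(8) = 3, u(9) = 3, u(10) = 6, u(11) = 2, u(12) = 1, u(13) = 3, u(14) = 4, u(15) = 0, u(16) = 4, u(17) = 4, u(18) = 1.
The sequence repeats with period 16.
(600 - 1) mod 16 = 7, so u(600) = u(8) = 3.

3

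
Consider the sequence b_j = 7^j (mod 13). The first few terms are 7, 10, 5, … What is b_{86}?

Computing terms: b_1 = 7,  b_2 = 10,  b_3 = 5,  b_4 = 9,  b_5 = 11,  b_6 = 12,  b_7 = 6,  b_8 = 3,  b_9 = 8,  b_{10} = 4,  b_{11} = 2,  b_{12} = 1,  b_{13} = 7.
The sequence repeats with period 12.
So b_{86} = b_{1 + ((86-1) mod 12)} = b_2 = 10.

10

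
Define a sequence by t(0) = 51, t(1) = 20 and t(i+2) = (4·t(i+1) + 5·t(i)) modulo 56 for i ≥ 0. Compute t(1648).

43

t(0) = 51, t(1) = 20, t(2) = 55, t(3) = 40, t(4) = 43, t(5) = 36, t(6) = 23, t(7) = 48, t(8) = 27, t(9) = 12, t(10) = 15, t(11) = 8, t(12) = 51, t(13) = 20.
The sequence repeats with period 12.
So t(1648) = t(0 + ((1648-0) mod 12)) = t(4) = 43.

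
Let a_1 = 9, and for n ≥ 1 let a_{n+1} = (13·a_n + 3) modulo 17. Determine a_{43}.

Computing terms: a_1 = 9,  a_2 = 1,  a_3 = 16,  a_4 = 7,  a_5 = 9.
Since a_5 = a_1 = 9, the sequence is periodic with period 4.
So a_{43} = a_{1 + ((43-1) mod 4)} = a_3 = 16.

16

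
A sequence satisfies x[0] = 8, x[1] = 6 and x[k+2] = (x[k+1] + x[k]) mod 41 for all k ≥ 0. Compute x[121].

Listing terms: x[0] = 8; x[1] = 6; x[2] = 14; x[3] = 20; x[4] = 34; x[5] = 13; x[6] = 6; x[7] = 19; x[8] = 25; x[9] = 3; x[10] = 28; x[11] = 31; x[12] = 18; x[13] = 8; x[14] = 26; x[15] = 34; x[16] = 19; x[17] = 12; x[18] = 31; x[19] = 2; x[20] = 33; x[21] = 35; x[22] = 27; x[23] = 21; x[24] = 7; x[25] = 28; x[26] = 35; x[27] = 22; x[28] = 16; x[29] = 38; x[30] = 13; x[31] = 10; x[32] = 23; x[33] = 33; x[34] = 15; x[35] = 7; x[36] = 22; x[37] = 29; x[38] = 10; x[39] = 39; x[40] = 8; x[41] = 6.
The sequence repeats with period 40.
So x[121] = x[0 + ((121-0) mod 40)] = x[1] = 6.

6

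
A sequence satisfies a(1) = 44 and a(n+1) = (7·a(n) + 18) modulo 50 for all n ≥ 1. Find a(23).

0

a(1) = 44, a(2) = 26, a(3) = 0, a(4) = 18, a(5) = 44.
Since a(5) = a(1) = 44, the sequence is periodic with period 4.
So a(23) = a(1 + ((23-1) mod 4)) = a(3) = 0.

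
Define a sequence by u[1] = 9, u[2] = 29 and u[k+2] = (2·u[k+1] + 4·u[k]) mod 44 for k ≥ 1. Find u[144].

Computing terms: u[1] = 9,  u[2] = 29,  u[3] = 6,  u[4] = 40,  u[5] = 16,  u[6] = 16,  u[7] = 8,  u[8] = 36,  u[9] = 16,  u[10] = 0,  u[11] = 20,  u[12] = 40,  u[13] = 28,  u[14] = 40,  u[15] = 16.
Since (u[14], u[15]) = (u[4], u[5]) = (40, 16) (two consecutive terms determine the rest), the sequence is eventually periodic: after a pre-period of length 3 it cycles with period 10.
For k ≥ 4, u[k] depends only on (k - 4) mod 10. (144 - 4) mod 10 = 0, so u[144] = u[4] = 40.

40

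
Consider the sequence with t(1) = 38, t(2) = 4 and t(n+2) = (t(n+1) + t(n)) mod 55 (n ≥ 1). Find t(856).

Listing terms: t(1) = 38, t(2) = 4, t(3) = 42, t(4) = 46, t(5) = 33, t(6) = 24, t(7) = 2, t(8) = 26, t(9) = 28, t(10) = 54, t(11) = 27, t(12) = 26, t(13) = 53, t(14) = 24, t(15) = 22, t(16) = 46, t(17) = 13, t(18) = 4, t(19) = 17, t(20) = 21, t(21) = 38, t(22) = 4.
Since (t(21), t(22)) = (t(1), t(2)) = (38, 4) (two consecutive terms determine the rest), the sequence is periodic with period 20.
(856 - 1) mod 20 = 15, so t(856) = t(16) = 46.

46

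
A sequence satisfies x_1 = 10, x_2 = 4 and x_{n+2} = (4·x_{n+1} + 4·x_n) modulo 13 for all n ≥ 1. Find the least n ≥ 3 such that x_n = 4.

Listing terms: x_1 = 10,  x_2 = 4,  x_3 = 4,  x_4 = 6,  x_5 = 1,  x_6 = 2,  x_7 = 12,  x_8 = 4,  x_9 = 12,  x_{10} = 12,  x_{11} = 5,  x_{12} = 3,  x_{13} = 6,  x_{14} = 10,  x_{15} = 12,  x_{16} = 10,  x_{17} = 10,  x_{18} = 2,  x_{19} = 9,  x_{20} = 5,  x_{21} = 4,  x_{22} = 10,  x_{23} = 4.
Since (x_{22}, x_{23}) = (x_1, x_2) = (10, 4) (two consecutive terms determine the rest), the sequence is periodic with period 21.
The value 4 first appears (with n ≥ 3) at x_3.

3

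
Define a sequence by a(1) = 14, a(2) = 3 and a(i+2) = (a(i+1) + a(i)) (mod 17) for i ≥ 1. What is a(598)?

We have a(1) = 14; a(2) = 3; a(3) = 0; a(4) = 3; a(5) = 3; a(6) = 6; a(7) = 9; a(8) = 15; a(9) = 7; a(10) = 5; a(11) = 12; a(12) = 0; a(13) = 12; a(14) = 12; a(15) = 7; a(16) = 2; a(17) = 9; a(18) = 11; a(19) = 3; a(20) = 14; a(21) = 0; a(22) = 14; a(23) = 14; a(24) = 11; a(25) = 8; a(26) = 2; a(27) = 10; a(28) = 12; a(29) = 5; a(30) = 0; a(31) = 5; a(32) = 5; a(33) = 10; a(34) = 15; a(35) = 8; a(36) = 6; a(37) = 14; a(38) = 3.
Since (a(37), a(38)) = (a(1), a(2)) = (14, 3) (two consecutive terms determine the rest), the sequence is periodic with period 36.
(598 - 1) mod 36 = 21, so a(598) = a(22) = 14.

14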